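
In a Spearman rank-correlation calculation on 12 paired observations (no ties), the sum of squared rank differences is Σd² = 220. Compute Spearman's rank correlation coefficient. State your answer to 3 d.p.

0.231

ρ = 1 − 6Σd² / [n(n²−1)] = 1 − 6×220 / (12×143)
  = 1 − 1320/1716 = 1 − 0.7692 ≈ 0.231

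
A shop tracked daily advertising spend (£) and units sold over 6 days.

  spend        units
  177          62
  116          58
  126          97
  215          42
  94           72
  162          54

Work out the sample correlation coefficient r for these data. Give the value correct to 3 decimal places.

-0.627

n = 6, Σx = 890, Σy = 385, Σx² = 141966, Σy² = 26481, Σxy = 54470
nΣxy − ΣxΣy = 326820 − 342650 = -15830
nΣx² − (Σx)² = 851796 − 792100 = 59696; nΣy² − (Σy)² = 158886 − 148225 = 10661
r = -15830 / √(59696 × 10661) = -15830 / 25227.3474 ≈ -0.627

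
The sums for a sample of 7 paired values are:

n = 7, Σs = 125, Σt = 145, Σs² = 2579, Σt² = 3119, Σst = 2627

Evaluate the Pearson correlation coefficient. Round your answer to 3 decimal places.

r = (nΣst − ΣsΣt) / √[(nΣs² − (Σs)²)(nΣt² − (Σt)²)]
Numerator: 7×2627 − 125×145 = 264
Denominator: √[(18053 − 15625)(21833 − 21025)] = √[2428 × 808] = 1400.6513
r = 264 / 1400.6513 ≈ 0.188

0.188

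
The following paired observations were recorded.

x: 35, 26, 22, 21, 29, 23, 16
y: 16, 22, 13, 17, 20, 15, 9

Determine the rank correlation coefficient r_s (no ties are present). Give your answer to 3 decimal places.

Rank x: 7, 5, 3, 2, 6, 4, 1
Rank y: 4, 7, 2, 5, 6, 3, 1
d = rank(x) − rank(y): 3, -2, 1, -3, 0, 1, 0; Σd² = 24
ρ = 1 − 6Σd² / [n(n²−1)] = 1 − 6×24 / (7×48) = 1 − 144/336 ≈ 0.571

0.571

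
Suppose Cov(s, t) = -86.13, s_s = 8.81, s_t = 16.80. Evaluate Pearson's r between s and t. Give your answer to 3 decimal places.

-0.582

r = Cov(s,t) / (s_s · s_t) = -86.13 / (8.81 × 16.80)
  = -86.13 / 148.0080 ≈ -0.582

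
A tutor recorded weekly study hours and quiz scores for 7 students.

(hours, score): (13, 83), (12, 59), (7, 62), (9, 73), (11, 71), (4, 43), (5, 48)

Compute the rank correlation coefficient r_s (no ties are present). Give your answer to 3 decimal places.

Rank hours: 7, 6, 3, 4, 5, 1, 2
Rank score: 7, 3, 4, 6, 5, 1, 2
d = rank(hours) − rank(score): 0, 3, -1, -2, 0, 0, 0; Σd² = 14
ρ = 1 − 6Σd² / [n(n²−1)] = 1 − 6×14 / (7×48) = 1 − 84/336 ≈ 0.750

0.750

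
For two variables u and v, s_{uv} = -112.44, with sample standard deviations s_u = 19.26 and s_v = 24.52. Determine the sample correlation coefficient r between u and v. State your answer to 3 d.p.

r = Cov(u,v) / (s_u · s_v) = -112.44 / (19.26 × 24.52)
  = -112.44 / 472.2552 ≈ -0.238

-0.238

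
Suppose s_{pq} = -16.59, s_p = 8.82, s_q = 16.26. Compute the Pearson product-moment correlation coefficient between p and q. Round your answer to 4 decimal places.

-0.1157

r = Cov(p,q) / (s_p · s_q) = -16.59 / (8.82 × 16.26)
  = -16.59 / 143.4132 ≈ -0.1157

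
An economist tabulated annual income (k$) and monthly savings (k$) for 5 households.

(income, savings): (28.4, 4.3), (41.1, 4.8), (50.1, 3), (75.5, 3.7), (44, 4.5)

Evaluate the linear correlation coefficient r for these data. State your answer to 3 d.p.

-0.476

n = 5, Σx = 239.1, Σy = 20.3, Σx² = 12642.03, Σy² = 84.47, Σxy = 947.05
nΣxy − ΣxΣy = 4735.25 − 4853.73 = -118.48
nΣx² − (Σx)² = 63210.15 − 57168.81 = 6041.34; nΣy² − (Σy)² = 422.35 − 412.09 = 10.26
r = -118.48 / √(6041.34 × 10.26) = -118.48 / 248.9662 ≈ -0.476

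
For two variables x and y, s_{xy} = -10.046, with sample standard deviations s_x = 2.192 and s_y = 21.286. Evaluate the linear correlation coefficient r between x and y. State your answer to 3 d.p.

r = Cov(x,y) / (s_x · s_y) = -10.046 / (2.192 × 21.286)
  = -10.046 / 46.6589 ≈ -0.215

-0.215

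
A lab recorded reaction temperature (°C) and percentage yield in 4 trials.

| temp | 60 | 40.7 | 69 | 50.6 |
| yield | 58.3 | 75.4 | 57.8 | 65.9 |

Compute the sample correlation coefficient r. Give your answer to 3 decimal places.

-0.952

n = 4, Σx = 220.3, Σy = 257.4, Σx² = 12577.85, Σy² = 16767.7, Σxy = 13889.52
nΣxy − ΣxΣy = 55558.08 − 56705.22 = -1147.14
nΣx² − (Σx)² = 50311.4 − 48532.09 = 1779.31; nΣy² − (Σy)² = 67070.8 − 66254.76 = 816.04
r = -1147.14 / √(1779.31 × 816.04) = -1147.14 / 1204.9847 ≈ -0.952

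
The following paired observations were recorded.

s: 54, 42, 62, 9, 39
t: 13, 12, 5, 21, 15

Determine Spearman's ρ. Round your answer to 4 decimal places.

Rank s: 4, 3, 5, 1, 2
Rank t: 3, 2, 1, 5, 4
d = rank(s) − rank(t): 1, 1, 4, -4, -2; Σd² = 38
ρ = 1 − 6Σd² / [n(n²−1)] = 1 − 6×38 / (5×24) = 1 − 228/120 ≈ -0.9000

-0.9000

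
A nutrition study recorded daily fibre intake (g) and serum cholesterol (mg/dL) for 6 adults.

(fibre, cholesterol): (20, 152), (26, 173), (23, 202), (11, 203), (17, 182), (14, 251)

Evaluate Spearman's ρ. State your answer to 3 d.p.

Rank fibre: 4, 6, 5, 1, 3, 2
Rank cholesterol: 1, 2, 4, 5, 3, 6
d = rank(fibre) − rank(cholesterol): 3, 4, 1, -4, 0, -4; Σd² = 58
ρ = 1 − 6Σd² / [n(n²−1)] = 1 − 6×58 / (6×35) = 1 − 348/210 ≈ -0.657

-0.657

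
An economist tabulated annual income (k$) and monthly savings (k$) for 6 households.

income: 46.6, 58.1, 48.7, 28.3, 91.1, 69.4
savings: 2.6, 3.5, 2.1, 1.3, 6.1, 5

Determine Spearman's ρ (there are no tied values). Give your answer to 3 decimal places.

Rank income: 2, 4, 3, 1, 6, 5
Rank savings: 3, 4, 2, 1, 6, 5
d = rank(income) − rank(savings): -1, 0, 1, 0, 0, 0; Σd² = 2
ρ = 1 − 6Σd² / [n(n²−1)] = 1 − 6×2 / (6×35) = 1 − 12/210 ≈ 0.943

0.943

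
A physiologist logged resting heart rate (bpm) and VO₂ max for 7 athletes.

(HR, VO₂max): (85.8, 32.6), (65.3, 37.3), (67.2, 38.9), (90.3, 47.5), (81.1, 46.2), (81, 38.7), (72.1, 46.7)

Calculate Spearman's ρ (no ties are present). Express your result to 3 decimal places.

Rank HR: 6, 1, 2, 7, 5, 4, 3
Rank VO₂max: 1, 2, 4, 7, 5, 3, 6
d = rank(HR) − rank(VO₂max): 5, -1, -2, 0, 0, 1, -3; Σd² = 40
ρ = 1 − 6Σd² / [n(n²−1)] = 1 − 6×40 / (7×48) = 1 − 240/336 ≈ 0.286

0.286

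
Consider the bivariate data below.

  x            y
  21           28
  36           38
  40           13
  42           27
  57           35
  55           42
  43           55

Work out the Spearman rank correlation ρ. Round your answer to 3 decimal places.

0.393

Rank x: 1, 2, 3, 4, 7, 6, 5
Rank y: 3, 5, 1, 2, 4, 6, 7
d = rank(x) − rank(y): -2, -3, 2, 2, 3, 0, -2; Σd² = 34
ρ = 1 − 6Σd² / [n(n²−1)] = 1 − 6×34 / (7×48) = 1 − 204/336 ≈ 0.393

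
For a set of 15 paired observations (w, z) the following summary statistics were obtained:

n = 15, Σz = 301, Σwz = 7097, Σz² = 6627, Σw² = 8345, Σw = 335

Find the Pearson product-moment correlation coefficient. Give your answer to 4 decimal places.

r = (nΣwz − ΣwΣz) / √[(nΣw² − (Σw)²)(nΣz² − (Σz)²)]
Numerator: 15×7097 − 335×301 = 5620
Denominator: √[(125175 − 112225)(99405 − 90601)] = √[12950 × 8804] = 10677.6308
r = 5620 / 10677.6308 ≈ 0.5263

0.5263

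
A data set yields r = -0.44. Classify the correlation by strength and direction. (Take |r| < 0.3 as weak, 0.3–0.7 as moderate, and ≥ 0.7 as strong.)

r = -0.44 < 0 so the relationship is negative.
|r| = 0.44, which falls in the moderate range.

moderate negative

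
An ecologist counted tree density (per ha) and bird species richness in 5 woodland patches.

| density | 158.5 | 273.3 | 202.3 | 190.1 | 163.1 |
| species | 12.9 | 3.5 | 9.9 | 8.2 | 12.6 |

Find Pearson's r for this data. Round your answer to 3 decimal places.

n = 5, Σx = 987.3, Σy = 47.1, Σx² = 203480.05, Σy² = 502.67, Σxy = 8617.85
nΣxy − ΣxΣy = 43089.25 − 46501.83 = -3412.58
nΣx² − (Σx)² = 1017400.25 − 974761.29 = 42638.96; nΣy² − (Σy)² = 2513.35 − 2218.41 = 294.94
r = -3412.58 / √(42638.96 × 294.94) = -3412.58 / 3546.2565 ≈ -0.962

-0.962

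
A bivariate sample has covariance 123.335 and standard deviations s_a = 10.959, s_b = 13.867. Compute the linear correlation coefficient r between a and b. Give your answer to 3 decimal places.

0.812

r = Cov(a,b) / (s_a · s_b) = 123.335 / (10.959 × 13.867)
  = 123.335 / 151.9685 ≈ 0.812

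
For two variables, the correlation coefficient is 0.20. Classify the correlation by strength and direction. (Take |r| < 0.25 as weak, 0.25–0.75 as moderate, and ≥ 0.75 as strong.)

weak positive

r = 0.20 > 0 so the relationship is positive.
|r| = 0.20, which falls in the weak range.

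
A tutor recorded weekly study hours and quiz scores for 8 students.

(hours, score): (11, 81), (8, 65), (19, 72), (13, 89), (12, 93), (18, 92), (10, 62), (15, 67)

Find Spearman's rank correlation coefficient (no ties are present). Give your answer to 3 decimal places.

0.429

Rank hours: 3, 1, 8, 5, 4, 7, 2, 6
Rank score: 5, 2, 4, 6, 8, 7, 1, 3
d = rank(hours) − rank(score): -2, -1, 4, -1, -4, 0, 1, 3; Σd² = 48
ρ = 1 − 6Σd² / [n(n²−1)] = 1 − 6×48 / (8×63) = 1 − 288/504 ≈ 0.429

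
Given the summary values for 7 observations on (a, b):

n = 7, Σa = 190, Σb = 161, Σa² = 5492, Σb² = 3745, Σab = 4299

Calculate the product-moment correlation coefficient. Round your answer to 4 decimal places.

-0.5987

r = (nΣab − ΣaΣb) / √[(nΣa² − (Σa)²)(nΣb² − (Σb)²)]
Numerator: 7×4299 − 190×161 = -497
Denominator: √[(38444 − 36100)(26215 − 25921)] = √[2344 × 294] = 830.1422
r = -497 / 830.1422 ≈ -0.5987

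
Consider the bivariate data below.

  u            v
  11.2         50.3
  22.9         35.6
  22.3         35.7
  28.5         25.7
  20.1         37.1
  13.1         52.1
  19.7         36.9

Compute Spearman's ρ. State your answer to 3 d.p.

-0.929

Rank u: 1, 6, 5, 7, 4, 2, 3
Rank v: 6, 2, 3, 1, 5, 7, 4
d = rank(u) − rank(v): -5, 4, 2, 6, -1, -5, -1; Σd² = 108
ρ = 1 − 6Σd² / [n(n²−1)] = 1 − 6×108 / (7×48) = 1 − 648/336 ≈ -0.929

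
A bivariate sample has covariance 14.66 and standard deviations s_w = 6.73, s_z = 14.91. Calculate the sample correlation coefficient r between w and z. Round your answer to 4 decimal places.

0.1461

r = Cov(w,z) / (s_w · s_z) = 14.66 / (6.73 × 14.91)
  = 14.66 / 100.3443 ≈ 0.1461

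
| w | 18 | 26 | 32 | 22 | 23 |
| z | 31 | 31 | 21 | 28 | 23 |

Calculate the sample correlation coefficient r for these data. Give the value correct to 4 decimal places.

n = 5, Σw = 121, Σz = 134, Σw² = 3037, Σz² = 3676, Σwz = 3181
nΣwz − ΣwΣz = 15905 − 16214 = -309
nΣw² − (Σw)² = 15185 − 14641 = 544; nΣz² − (Σz)² = 18380 − 17956 = 424
r = -309 / √(544 × 424) = -309 / 480.2666 ≈ -0.6434

-0.6434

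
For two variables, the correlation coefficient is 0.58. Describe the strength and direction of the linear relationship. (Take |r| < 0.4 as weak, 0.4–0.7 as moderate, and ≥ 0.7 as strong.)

moderate positive

r = 0.58 > 0 so the relationship is positive.
|r| = 0.58, which falls in the moderate range.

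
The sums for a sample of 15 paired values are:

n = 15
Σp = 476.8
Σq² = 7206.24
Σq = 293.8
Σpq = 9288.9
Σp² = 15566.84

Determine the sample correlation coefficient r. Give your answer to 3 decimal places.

-0.065

r = (nΣpq − ΣpΣq) / √[(nΣp² − (Σp)²)(nΣq² − (Σq)²)]
Numerator: 15×9288.9 − 476.8×293.8 = -750.34
Denominator: √[(233502.6 − 227338.24)(108093.6 − 86318.44)] = √[6164.36 × 21775.16] = 11585.7639
r = -750.34 / 11585.7639 ≈ -0.065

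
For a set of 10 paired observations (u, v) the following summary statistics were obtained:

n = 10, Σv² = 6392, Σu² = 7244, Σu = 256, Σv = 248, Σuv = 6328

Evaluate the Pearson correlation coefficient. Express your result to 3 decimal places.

-0.051

r = (nΣuv − ΣuΣv) / √[(nΣu² − (Σu)²)(nΣv² − (Σv)²)]
Numerator: 10×6328 − 256×248 = -208
Denominator: √[(72440 − 65536)(63920 − 61504)] = √[6904 × 2416] = 4084.1234
r = -208 / 4084.1234 ≈ -0.051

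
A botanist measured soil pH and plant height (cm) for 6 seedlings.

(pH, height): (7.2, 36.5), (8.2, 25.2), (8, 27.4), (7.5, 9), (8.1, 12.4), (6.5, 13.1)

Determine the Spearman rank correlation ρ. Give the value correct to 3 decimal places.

-0.086

Rank pH: 2, 6, 4, 3, 5, 1
Rank height: 6, 4, 5, 1, 2, 3
d = rank(pH) − rank(height): -4, 2, -1, 2, 3, -2; Σd² = 38
ρ = 1 − 6Σd² / [n(n²−1)] = 1 − 6×38 / (6×35) = 1 − 228/210 ≈ -0.086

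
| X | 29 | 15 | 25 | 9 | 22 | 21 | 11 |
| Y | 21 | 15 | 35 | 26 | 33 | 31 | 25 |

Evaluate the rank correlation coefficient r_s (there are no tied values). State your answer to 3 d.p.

Rank X: 7, 3, 6, 1, 5, 4, 2
Rank Y: 2, 1, 7, 4, 6, 5, 3
d = rank(X) − rank(Y): 5, 2, -1, -3, -1, -1, -1; Σd² = 42
ρ = 1 − 6Σd² / [n(n²−1)] = 1 − 6×42 / (7×48) = 1 − 252/336 ≈ 0.250

0.250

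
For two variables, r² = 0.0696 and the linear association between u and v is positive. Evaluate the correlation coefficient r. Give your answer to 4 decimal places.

|r| = √0.0696 = 0.2638
The association is positive, so r = 0.2638.

0.2638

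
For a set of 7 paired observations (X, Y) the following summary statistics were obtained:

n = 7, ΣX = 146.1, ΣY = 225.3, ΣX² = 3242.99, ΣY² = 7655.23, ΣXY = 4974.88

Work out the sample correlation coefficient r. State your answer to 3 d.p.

r = (nΣXY − ΣXΣY) / √[(nΣX² − (ΣX)²)(nΣY² − (ΣY)²)]
Numerator: 7×4974.88 − 146.1×225.3 = 1907.83
Denominator: √[(22700.93 − 21345.21)(53586.61 − 50760.09)] = √[1355.72 × 2826.52] = 1957.5417
r = 1907.83 / 1957.5417 ≈ 0.975

0.975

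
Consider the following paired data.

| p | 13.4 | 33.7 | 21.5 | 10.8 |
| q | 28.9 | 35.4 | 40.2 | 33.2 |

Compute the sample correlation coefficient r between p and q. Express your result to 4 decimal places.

n = 4, Σp = 79.4, Σq = 137.7, Σp² = 1894.14, Σq² = 4806.65, Σpq = 2803.1
nΣpq − ΣpΣq = 11212.4 − 10933.38 = 279.02
nΣp² − (Σp)² = 7576.56 − 6304.36 = 1272.2; nΣq² − (Σq)² = 19226.6 − 18961.29 = 265.31
r = 279.02 / √(1272.2 × 265.31) = 279.02 / 580.9711 ≈ 0.4803

0.4803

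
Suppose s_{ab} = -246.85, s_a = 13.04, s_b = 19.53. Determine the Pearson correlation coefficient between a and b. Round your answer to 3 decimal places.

r = Cov(a,b) / (s_a · s_b) = -246.85 / (13.04 × 19.53)
  = -246.85 / 254.6712 ≈ -0.969

-0.969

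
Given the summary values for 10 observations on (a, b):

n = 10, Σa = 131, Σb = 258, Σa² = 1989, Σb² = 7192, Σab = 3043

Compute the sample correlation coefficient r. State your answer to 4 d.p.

-0.8809

r = (nΣab − ΣaΣb) / √[(nΣa² − (Σa)²)(nΣb² − (Σb)²)]
Numerator: 10×3043 − 131×258 = -3368
Denominator: √[(19890 − 17161)(71920 − 66564)] = √[2729 × 5356] = 3823.1563
r = -3368 / 3823.1563 ≈ -0.8809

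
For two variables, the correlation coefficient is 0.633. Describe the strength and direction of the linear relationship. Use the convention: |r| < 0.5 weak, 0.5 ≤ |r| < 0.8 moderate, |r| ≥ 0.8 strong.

moderate positive

r = 0.633 > 0 so the relationship is positive.
|r| = 0.633, which falls in the moderate range.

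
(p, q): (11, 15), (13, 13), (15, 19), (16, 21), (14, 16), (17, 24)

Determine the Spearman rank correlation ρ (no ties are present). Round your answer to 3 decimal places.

0.943

Rank p: 1, 2, 4, 5, 3, 6
Rank q: 2, 1, 4, 5, 3, 6
d = rank(p) − rank(q): -1, 1, 0, 0, 0, 0; Σd² = 2
ρ = 1 − 6Σd² / [n(n²−1)] = 1 − 6×2 / (6×35) = 1 − 12/210 ≈ 0.943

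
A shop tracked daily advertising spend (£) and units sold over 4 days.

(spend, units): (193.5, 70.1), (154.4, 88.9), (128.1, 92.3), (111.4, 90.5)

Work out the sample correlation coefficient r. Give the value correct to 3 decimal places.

-0.900

n = 4, Σx = 587.4, Σy = 341.8, Σx² = 90101.18, Σy² = 29526.76, Σxy = 49195.84
nΣxy − ΣxΣy = 196783.36 − 200773.32 = -3989.96
nΣx² − (Σx)² = 360404.72 − 345038.76 = 15365.96; nΣy² − (Σy)² = 118107.04 − 116827.24 = 1279.8
r = -3989.96 / √(15365.96 × 1279.8) = -3989.96 / 4434.5637 ≈ -0.900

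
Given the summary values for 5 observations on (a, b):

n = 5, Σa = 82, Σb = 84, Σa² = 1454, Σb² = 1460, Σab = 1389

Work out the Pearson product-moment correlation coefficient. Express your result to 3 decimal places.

0.156

r = (nΣab − ΣaΣb) / √[(nΣa² − (Σa)²)(nΣb² − (Σb)²)]
Numerator: 5×1389 − 82×84 = 57
Denominator: √[(7270 − 6724)(7300 − 7056)] = √[546 × 244] = 364.9986
r = 57 / 364.9986 ≈ 0.156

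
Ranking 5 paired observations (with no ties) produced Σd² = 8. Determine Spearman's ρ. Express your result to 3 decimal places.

ρ = 1 − 6Σd² / [n(n²−1)] = 1 − 6×8 / (5×24)
  = 1 − 48/120 = 1 − 0.4000 ≈ 0.600

0.600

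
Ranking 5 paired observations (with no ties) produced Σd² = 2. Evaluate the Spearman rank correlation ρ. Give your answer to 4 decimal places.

ρ = 1 − 6Σd² / [n(n²−1)] = 1 − 6×2 / (5×24)
  = 1 − 12/120 = 1 − 0.10000 ≈ 0.9000

0.9000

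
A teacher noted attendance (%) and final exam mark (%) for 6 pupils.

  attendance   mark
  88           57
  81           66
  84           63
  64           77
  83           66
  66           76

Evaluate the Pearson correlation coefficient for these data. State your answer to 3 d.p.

n = 6, Σx = 466, Σy = 405, Σx² = 36702, Σy² = 27635, Σxy = 31076
nΣxy − ΣxΣy = 186456 − 188730 = -2274
nΣx² − (Σx)² = 220212 − 217156 = 3056; nΣy² − (Σy)² = 165810 − 164025 = 1785
r = -2274 / √(3056 × 1785) = -2274 / 2335.5856 ≈ -0.974

-0.974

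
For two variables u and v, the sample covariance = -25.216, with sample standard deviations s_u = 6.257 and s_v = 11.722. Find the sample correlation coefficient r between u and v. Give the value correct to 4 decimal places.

r = Cov(u,v) / (s_u · s_v) = -25.216 / (6.257 × 11.722)
  = -25.216 / 73.3446 ≈ -0.3438

-0.3438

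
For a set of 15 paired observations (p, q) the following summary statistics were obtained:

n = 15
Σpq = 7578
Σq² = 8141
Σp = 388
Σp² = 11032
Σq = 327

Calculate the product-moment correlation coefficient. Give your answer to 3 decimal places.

-0.877

r = (nΣpq − ΣpΣq) / √[(nΣp² − (Σp)²)(nΣq² − (Σq)²)]
Numerator: 15×7578 − 388×327 = -13206
Denominator: √[(165480 − 150544)(122115 − 106929)] = √[14936 × 15186] = 15060.4813
r = -13206 / 15060.4813 ≈ -0.877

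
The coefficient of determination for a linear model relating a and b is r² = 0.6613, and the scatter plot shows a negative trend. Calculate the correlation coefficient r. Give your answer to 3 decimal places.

|r| = √0.6613 = 0.813
The association is negative, so r = −0.813.

-0.813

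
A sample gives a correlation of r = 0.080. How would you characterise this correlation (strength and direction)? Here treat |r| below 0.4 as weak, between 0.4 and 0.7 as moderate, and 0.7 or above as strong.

r = 0.080 > 0 so the relationship is positive.
|r| = 0.080, which falls in the weak range.

weak positive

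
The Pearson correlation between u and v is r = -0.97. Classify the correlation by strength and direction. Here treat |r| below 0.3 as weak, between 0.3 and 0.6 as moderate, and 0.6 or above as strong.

r = -0.97 < 0 so the relationship is negative.
|r| = 0.97, which falls in the strong range.

strong negative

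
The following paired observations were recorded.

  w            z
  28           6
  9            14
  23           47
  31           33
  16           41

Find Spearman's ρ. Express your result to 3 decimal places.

Rank w: 4, 1, 3, 5, 2
Rank z: 1, 2, 5, 3, 4
d = rank(w) − rank(z): 3, -1, -2, 2, -2; Σd² = 22
ρ = 1 − 6Σd² / [n(n²−1)] = 1 − 6×22 / (5×24) = 1 − 132/120 ≈ -0.100

-0.100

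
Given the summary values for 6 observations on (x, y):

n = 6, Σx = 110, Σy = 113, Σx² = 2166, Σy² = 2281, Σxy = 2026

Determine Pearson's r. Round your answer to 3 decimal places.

r = (nΣxy − ΣxΣy) / √[(nΣx² − (Σx)²)(nΣy² − (Σy)²)]
Numerator: 6×2026 − 110×113 = -274
Denominator: √[(12996 − 12100)(13686 − 12769)] = √[896 × 917] = 906.4392
r = -274 / 906.4392 ≈ -0.302

-0.302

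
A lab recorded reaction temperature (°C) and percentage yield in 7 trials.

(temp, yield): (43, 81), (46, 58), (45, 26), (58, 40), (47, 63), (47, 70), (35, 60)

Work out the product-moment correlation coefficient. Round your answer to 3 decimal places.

-0.345

n = 7, Σx = 321, Σy = 398, Σx² = 14997, Σy² = 24670, Σxy = 17992
nΣxy − ΣxΣy = 125944 − 127758 = -1814
nΣx² − (Σx)² = 104979 − 103041 = 1938; nΣy² − (Σy)² = 172690 − 158404 = 14286
r = -1814 / √(1938 × 14286) = -1814 / 5261.7742 ≈ -0.345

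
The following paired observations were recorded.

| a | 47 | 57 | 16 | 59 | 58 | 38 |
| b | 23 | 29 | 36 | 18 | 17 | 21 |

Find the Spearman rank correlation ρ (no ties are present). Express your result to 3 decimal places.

-0.714

Rank a: 3, 4, 1, 6, 5, 2
Rank b: 4, 5, 6, 2, 1, 3
d = rank(a) − rank(b): -1, -1, -5, 4, 4, -1; Σd² = 60
ρ = 1 − 6Σd² / [n(n²−1)] = 1 − 6×60 / (6×35) = 1 − 360/210 ≈ -0.714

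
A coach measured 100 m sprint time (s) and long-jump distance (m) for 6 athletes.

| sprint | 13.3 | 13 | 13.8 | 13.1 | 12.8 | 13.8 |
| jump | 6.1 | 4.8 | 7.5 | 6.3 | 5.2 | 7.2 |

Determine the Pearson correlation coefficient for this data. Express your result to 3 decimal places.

n = 6, Σx = 79.8, Σy = 37.1, Σx² = 1062.22, Σy² = 235.07, Σxy = 495.48
nΣxy − ΣxΣy = 2972.88 − 2960.58 = 12.3
nΣx² − (Σx)² = 6373.32 − 6368.04 = 5.28; nΣy² − (Σy)² = 1410.42 − 1376.41 = 34.01
r = 12.3 / √(5.28 × 34.01) = 12.3 / 13.4005 ≈ 0.918

0.918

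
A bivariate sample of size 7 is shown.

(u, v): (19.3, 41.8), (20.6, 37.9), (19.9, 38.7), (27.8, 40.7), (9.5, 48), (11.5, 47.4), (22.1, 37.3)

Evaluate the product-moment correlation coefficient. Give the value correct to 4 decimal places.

-0.8084

n = 7, Σu = 130.7, Σv = 291.8, Σu² = 2676.61, Σv² = 12279.88, Σuv = 5314.5
nΣuv − ΣuΣv = 37201.5 − 38138.26 = -936.76
nΣu² − (Σu)² = 18736.27 − 17082.49 = 1653.78; nΣv² − (Σv)² = 85959.16 − 85147.24 = 811.92
r = -936.76 / √(1653.78 × 811.92) = -936.76 / 1158.7653 ≈ -0.8084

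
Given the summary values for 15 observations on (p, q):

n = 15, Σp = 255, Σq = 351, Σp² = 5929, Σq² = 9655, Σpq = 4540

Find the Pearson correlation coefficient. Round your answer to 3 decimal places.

-0.941

r = (nΣpq − ΣpΣq) / √[(nΣp² − (Σp)²)(nΣq² − (Σq)²)]
Numerator: 15×4540 − 255×351 = -21405
Denominator: √[(88935 − 65025)(144825 − 123201)] = √[23910 × 21624] = 22738.2902
r = -21405 / 22738.2902 ≈ -0.941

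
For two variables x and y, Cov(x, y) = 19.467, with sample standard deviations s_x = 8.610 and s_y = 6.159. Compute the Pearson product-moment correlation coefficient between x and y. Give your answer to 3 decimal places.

r = Cov(x,y) / (s_x · s_y) = 19.467 / (8.610 × 6.159)
  = 19.467 / 53.0290 ≈ 0.367

0.367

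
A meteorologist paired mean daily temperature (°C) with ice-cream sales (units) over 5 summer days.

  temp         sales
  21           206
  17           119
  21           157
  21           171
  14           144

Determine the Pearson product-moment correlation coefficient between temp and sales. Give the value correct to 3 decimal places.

n = 5, Σx = 94, Σy = 797, Σx² = 1808, Σy² = 131223, Σxy = 15253
nΣxy − ΣxΣy = 76265 − 74918 = 1347
nΣx² − (Σx)² = 9040 − 8836 = 204; nΣy² − (Σy)² = 656115 − 635209 = 20906
r = 1347 / √(204 × 20906) = 1347 / 2065.1450 ≈ 0.652

0.652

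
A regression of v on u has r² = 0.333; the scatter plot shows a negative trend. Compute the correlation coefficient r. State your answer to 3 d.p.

-0.577

|r| = √0.333 = 0.577
The association is negative, so r = −0.577.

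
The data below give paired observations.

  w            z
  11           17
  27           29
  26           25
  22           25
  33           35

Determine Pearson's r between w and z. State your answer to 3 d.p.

0.965

n = 5, Σw = 119, Σz = 131, Σw² = 3099, Σz² = 3605, Σwz = 3325
nΣwz − ΣwΣz = 16625 − 15589 = 1036
nΣw² − (Σw)² = 15495 − 14161 = 1334; nΣz² − (Σz)² = 18025 − 17161 = 864
r = 1036 / √(1334 × 864) = 1036 / 1073.5809 ≈ 0.965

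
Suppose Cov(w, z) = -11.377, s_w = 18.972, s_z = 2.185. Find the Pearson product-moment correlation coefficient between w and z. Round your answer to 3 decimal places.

r = Cov(w,z) / (s_w · s_z) = -11.377 / (18.972 × 2.185)
  = -11.377 / 41.4538 ≈ -0.274

-0.274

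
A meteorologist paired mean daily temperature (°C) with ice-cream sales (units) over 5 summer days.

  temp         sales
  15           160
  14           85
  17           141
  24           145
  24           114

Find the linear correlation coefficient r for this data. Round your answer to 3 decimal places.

n = 5, Σx = 94, Σy = 645, Σx² = 1862, Σy² = 86727, Σxy = 12203
nΣxy − ΣxΣy = 61015 − 60630 = 385
nΣx² − (Σx)² = 9310 − 8836 = 474; nΣy² − (Σy)² = 433635 − 416025 = 17610
r = 385 / √(474 × 17610) = 385 / 2889.1417 ≈ 0.133

0.133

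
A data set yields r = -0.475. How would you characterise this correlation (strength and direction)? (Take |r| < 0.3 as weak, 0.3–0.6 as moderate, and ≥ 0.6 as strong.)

r = -0.475 < 0 so the relationship is negative.
|r| = 0.475, which falls in the moderate range.

moderate negative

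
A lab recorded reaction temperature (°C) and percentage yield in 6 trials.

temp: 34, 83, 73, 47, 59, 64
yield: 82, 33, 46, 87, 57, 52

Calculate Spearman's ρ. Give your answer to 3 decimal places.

Rank temp: 1, 6, 5, 2, 3, 4
Rank yield: 5, 1, 2, 6, 4, 3
d = rank(temp) − rank(yield): -4, 5, 3, -4, -1, 1; Σd² = 68
ρ = 1 − 6Σd² / [n(n²−1)] = 1 − 6×68 / (6×35) = 1 − 408/210 ≈ -0.943

-0.943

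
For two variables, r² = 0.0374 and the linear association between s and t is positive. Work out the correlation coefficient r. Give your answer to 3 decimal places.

0.193

|r| = √0.0374 = 0.193
The association is positive, so r = 0.193.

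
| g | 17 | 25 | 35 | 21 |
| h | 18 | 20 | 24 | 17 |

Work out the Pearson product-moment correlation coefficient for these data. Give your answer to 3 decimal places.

0.941

n = 4, Σg = 98, Σh = 79, Σg² = 2580, Σh² = 1589, Σgh = 2003
nΣgh − ΣgΣh = 8012 − 7742 = 270
nΣg² − (Σg)² = 10320 − 9604 = 716; nΣh² − (Σh)² = 6356 − 6241 = 115
r = 270 / √(716 × 115) = 270 / 286.9495 ≈ 0.941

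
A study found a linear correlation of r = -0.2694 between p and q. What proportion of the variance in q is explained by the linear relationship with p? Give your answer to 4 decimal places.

r² = (-0.2694)² = 0.0726

0.0726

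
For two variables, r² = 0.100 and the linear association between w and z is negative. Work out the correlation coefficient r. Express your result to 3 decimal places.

|r| = √0.100 = 0.316
The association is negative, so r = −0.316.

-0.316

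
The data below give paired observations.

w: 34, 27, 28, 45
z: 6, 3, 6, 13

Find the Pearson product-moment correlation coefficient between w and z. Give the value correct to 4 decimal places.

0.9504

n = 4, Σw = 134, Σz = 28, Σw² = 4694, Σz² = 250, Σwz = 1038
nΣwz − ΣwΣz = 4152 − 3752 = 400
nΣw² − (Σw)² = 18776 − 17956 = 820; nΣz² − (Σz)² = 1000 − 784 = 216
r = 400 / √(820 × 216) = 400 / 420.8563 ≈ 0.9504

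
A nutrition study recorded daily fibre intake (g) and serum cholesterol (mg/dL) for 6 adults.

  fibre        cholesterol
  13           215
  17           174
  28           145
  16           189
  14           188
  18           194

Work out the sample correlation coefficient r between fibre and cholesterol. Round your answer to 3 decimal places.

-0.891

n = 6, Σx = 106, Σy = 1105, Σx² = 2018, Σy² = 206227, Σxy = 18961
nΣxy − ΣxΣy = 113766 − 117130 = -3364
nΣx² − (Σx)² = 12108 − 11236 = 872; nΣy² − (Σy)² = 1237362 − 1221025 = 16337
r = -3364 / √(872 × 16337) = -3364 / 3774.3694 ≈ -0.891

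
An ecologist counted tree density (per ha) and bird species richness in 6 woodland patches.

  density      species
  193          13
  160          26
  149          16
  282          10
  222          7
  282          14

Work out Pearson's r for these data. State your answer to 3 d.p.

n = 6, Σx = 1288, Σy = 86, Σx² = 293382, Σy² = 1446, Σxy = 17375
nΣxy − ΣxΣy = 104250 − 110768 = -6518
nΣx² − (Σx)² = 1760292 − 1658944 = 101348; nΣy² − (Σy)² = 8676 − 7396 = 1280
r = -6518 / √(101348 × 1280) = -6518 / 11389.7076 ≈ -0.572

-0.572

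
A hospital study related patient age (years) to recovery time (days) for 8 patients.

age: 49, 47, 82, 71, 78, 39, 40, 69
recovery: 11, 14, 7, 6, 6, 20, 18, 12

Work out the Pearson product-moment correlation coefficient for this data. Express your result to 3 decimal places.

-0.896

n = 8, Σx = 475, Σy = 94, Σx² = 30341, Σy² = 1306, Σxy = 4993
nΣxy − ΣxΣy = 39944 − 44650 = -4706
nΣx² − (Σx)² = 242728 − 225625 = 17103; nΣy² − (Σy)² = 10448 − 8836 = 1612
r = -4706 / √(17103 × 1612) = -4706 / 5250.7177 ≈ -0.896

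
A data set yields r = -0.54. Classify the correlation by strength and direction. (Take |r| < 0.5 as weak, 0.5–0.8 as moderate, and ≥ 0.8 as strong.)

moderate negative

r = -0.54 < 0 so the relationship is negative.
|r| = 0.54, which falls in the moderate range.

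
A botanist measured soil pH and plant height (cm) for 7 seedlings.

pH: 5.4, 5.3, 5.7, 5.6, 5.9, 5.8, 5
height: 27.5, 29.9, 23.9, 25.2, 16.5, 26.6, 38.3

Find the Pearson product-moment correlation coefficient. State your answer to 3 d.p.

n = 7, Σx = 38.7, Σy = 187.9, Σx² = 214.55, Σy² = 5303.21, Σxy = 1027.45
nΣxy − ΣxΣy = 7192.15 − 7271.73 = -79.58
nΣx² − (Σx)² = 1501.85 − 1497.69 = 4.16; nΣy² − (Σy)² = 37122.47 − 35306.41 = 1816.06
r = -79.58 / √(4.16 × 1816.06) = -79.58 / 86.9184 ≈ -0.916

-0.916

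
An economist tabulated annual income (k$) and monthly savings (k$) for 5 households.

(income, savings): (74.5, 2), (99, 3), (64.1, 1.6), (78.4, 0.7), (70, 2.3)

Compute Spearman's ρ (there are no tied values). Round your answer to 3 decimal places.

0.300

Rank income: 3, 5, 1, 4, 2
Rank savings: 3, 5, 2, 1, 4
d = rank(income) − rank(savings): 0, 0, -1, 3, -2; Σd² = 14
ρ = 1 − 6Σd² / [n(n²−1)] = 1 − 6×14 / (5×24) = 1 − 84/120 ≈ 0.300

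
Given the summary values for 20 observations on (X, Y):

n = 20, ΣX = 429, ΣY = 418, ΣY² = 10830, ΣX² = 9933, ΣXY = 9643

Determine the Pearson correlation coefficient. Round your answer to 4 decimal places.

0.5472

r = (nΣXY − ΣXΣY) / √[(nΣX² − (ΣX)²)(nΣY² − (ΣY)²)]
Numerator: 20×9643 − 429×418 = 13538
Denominator: √[(198660 − 184041)(216600 − 174724)] = √[14619 × 41876] = 24742.3775
r = 13538 / 24742.3775 ≈ 0.5472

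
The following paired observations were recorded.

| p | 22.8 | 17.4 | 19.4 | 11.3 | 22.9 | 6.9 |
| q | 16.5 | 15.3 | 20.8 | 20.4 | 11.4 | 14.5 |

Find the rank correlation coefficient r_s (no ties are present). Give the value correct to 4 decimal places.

-0.1429

Rank p: 5, 3, 4, 2, 6, 1
Rank q: 4, 3, 6, 5, 1, 2
d = rank(p) − rank(q): 1, 0, -2, -3, 5, -1; Σd² = 40
ρ = 1 − 6Σd² / [n(n²−1)] = 1 − 6×40 / (6×35) = 1 − 240/210 ≈ -0.1429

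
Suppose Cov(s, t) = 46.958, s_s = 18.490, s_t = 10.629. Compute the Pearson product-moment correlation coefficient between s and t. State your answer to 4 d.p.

0.2389

r = Cov(s,t) / (s_s · s_t) = 46.958 / (18.490 × 10.629)
  = 46.958 / 196.5302 ≈ 0.2389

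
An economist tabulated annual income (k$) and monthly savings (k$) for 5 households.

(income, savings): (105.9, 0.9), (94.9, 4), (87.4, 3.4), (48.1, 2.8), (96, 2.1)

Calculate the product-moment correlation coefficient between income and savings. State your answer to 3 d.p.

n = 5, Σx = 432.3, Σy = 13.2, Σx² = 39389.19, Σy² = 40.62, Σxy = 1108.35
nΣxy − ΣxΣy = 5541.75 − 5706.36 = -164.61
nΣx² − (Σx)² = 196945.95 − 186883.29 = 10062.66; nΣy² − (Σy)² = 203.1 − 174.24 = 28.86
r = -164.61 / √(10062.66 × 28.86) = -164.61 / 538.8955 ≈ -0.305

-0.305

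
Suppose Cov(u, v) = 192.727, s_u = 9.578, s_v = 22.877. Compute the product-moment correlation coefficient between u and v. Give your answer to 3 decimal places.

0.880

r = Cov(u,v) / (s_u · s_v) = 192.727 / (9.578 × 22.877)
  = 192.727 / 219.1159 ≈ 0.880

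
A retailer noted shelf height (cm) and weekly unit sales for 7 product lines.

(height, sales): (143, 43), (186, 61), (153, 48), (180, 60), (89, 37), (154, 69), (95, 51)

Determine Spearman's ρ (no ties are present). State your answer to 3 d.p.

0.786

Rank height: 3, 7, 4, 6, 1, 5, 2
Rank sales: 2, 6, 3, 5, 1, 7, 4
d = rank(height) − rank(sales): 1, 1, 1, 1, 0, -2, -2; Σd² = 12
ρ = 1 − 6Σd² / [n(n²−1)] = 1 − 6×12 / (7×48) = 1 − 72/336 ≈ 0.786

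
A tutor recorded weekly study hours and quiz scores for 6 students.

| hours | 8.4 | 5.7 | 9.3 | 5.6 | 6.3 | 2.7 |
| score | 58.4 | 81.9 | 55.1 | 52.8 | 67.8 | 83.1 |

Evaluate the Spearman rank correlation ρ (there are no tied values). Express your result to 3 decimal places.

-0.429

Rank hours: 5, 3, 6, 2, 4, 1
Rank score: 3, 5, 2, 1, 4, 6
d = rank(hours) − rank(score): 2, -2, 4, 1, 0, -5; Σd² = 50
ρ = 1 − 6Σd² / [n(n²−1)] = 1 − 6×50 / (6×35) = 1 − 300/210 ≈ -0.429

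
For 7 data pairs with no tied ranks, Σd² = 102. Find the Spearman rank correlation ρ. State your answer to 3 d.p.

ρ = 1 − 6Σd² / [n(n²−1)] = 1 − 6×102 / (7×48)
  = 1 − 612/336 = 1 − 1.8214 ≈ -0.821

-0.821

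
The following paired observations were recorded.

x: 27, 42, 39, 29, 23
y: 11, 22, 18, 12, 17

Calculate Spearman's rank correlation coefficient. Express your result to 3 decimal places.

0.700

Rank x: 2, 5, 4, 3, 1
Rank y: 1, 5, 4, 2, 3
d = rank(x) − rank(y): 1, 0, 0, 1, -2; Σd² = 6
ρ = 1 − 6Σd² / [n(n²−1)] = 1 − 6×6 / (5×24) = 1 − 36/120 ≈ 0.700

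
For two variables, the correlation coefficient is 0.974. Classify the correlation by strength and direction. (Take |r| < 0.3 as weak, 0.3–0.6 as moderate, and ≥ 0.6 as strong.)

r = 0.974 > 0 so the relationship is positive.
|r| = 0.974, which falls in the strong range.

strong positive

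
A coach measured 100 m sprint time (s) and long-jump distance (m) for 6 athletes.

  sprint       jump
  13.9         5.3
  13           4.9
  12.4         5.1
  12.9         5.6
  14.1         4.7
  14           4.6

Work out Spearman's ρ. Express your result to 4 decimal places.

Rank sprint: 4, 3, 1, 2, 6, 5
Rank jump: 5, 3, 4, 6, 2, 1
d = rank(sprint) − rank(jump): -1, 0, -3, -4, 4, 4; Σd² = 58
ρ = 1 − 6Σd² / [n(n²−1)] = 1 − 6×58 / (6×35) = 1 − 348/210 ≈ -0.6571

-0.6571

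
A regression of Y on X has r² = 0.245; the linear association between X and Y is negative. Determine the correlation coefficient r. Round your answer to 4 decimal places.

-0.4950

|r| = √0.245 = 0.4950
The association is negative, so r = −0.4950.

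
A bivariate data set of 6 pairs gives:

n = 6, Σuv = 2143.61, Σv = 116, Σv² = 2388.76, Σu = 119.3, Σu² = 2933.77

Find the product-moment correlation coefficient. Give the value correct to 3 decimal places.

r = (nΣuv − ΣuΣv) / √[(nΣu² − (Σu)²)(nΣv² − (Σv)²)]
Numerator: 6×2143.61 − 119.3×116 = -977.14
Denominator: √[(17602.62 − 14232.49)(14332.56 − 13456)] = √[3370.13 × 876.56] = 1718.7557
r = -977.14 / 1718.7557 ≈ -0.569

-0.569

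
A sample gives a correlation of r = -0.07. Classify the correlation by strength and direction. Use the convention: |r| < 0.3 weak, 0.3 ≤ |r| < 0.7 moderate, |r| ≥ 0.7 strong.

weak negative

r = -0.07 < 0 so the relationship is negative.
|r| = 0.07, which falls in the weak range.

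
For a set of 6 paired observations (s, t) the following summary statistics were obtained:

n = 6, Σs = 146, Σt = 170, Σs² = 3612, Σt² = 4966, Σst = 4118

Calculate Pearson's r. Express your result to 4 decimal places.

-0.1983

r = (nΣst − ΣsΣt) / √[(nΣs² − (Σs)²)(nΣt² − (Σt)²)]
Numerator: 6×4118 − 146×170 = -112
Denominator: √[(21672 − 21316)(29796 − 28900)] = √[356 × 896] = 564.7796
r = -112 / 564.7796 ≈ -0.1983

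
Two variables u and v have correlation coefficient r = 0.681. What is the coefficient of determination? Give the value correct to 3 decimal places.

r² = (0.681)² = 0.464

0.464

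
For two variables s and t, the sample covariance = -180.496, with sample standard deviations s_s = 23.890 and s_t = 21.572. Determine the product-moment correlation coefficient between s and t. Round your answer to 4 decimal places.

r = Cov(s,t) / (s_s · s_t) = -180.496 / (23.890 × 21.572)
  = -180.496 / 515.3551 ≈ -0.3502

-0.3502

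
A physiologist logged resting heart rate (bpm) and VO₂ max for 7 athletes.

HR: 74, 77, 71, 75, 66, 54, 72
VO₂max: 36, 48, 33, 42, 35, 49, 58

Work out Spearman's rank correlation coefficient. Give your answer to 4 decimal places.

Rank HR: 5, 7, 3, 6, 2, 1, 4
Rank VO₂max: 3, 5, 1, 4, 2, 6, 7
d = rank(HR) − rank(VO₂max): 2, 2, 2, 2, 0, -5, -3; Σd² = 50
ρ = 1 − 6Σd² / [n(n²−1)] = 1 − 6×50 / (7×48) = 1 − 300/336 ≈ 0.1071

0.1071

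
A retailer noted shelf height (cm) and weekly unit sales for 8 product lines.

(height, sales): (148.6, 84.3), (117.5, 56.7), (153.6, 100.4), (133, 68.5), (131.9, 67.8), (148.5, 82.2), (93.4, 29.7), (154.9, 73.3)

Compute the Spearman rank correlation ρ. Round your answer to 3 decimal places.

Rank height: 6, 2, 7, 4, 3, 5, 1, 8
Rank sales: 7, 2, 8, 4, 3, 6, 1, 5
d = rank(height) − rank(sales): -1, 0, -1, 0, 0, -1, 0, 3; Σd² = 12
ρ = 1 − 6Σd² / [n(n²−1)] = 1 − 6×12 / (8×63) = 1 − 72/504 ≈ 0.857

0.857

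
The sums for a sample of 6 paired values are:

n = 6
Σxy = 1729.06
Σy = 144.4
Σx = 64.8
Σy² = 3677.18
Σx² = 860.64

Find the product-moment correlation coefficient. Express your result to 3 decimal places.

0.941

r = (nΣxy − ΣxΣy) / √[(nΣx² − (Σx)²)(nΣy² − (Σy)²)]
Numerator: 6×1729.06 − 64.8×144.4 = 1017.24
Denominator: √[(5163.84 − 4199.04)(22063.08 − 20851.36)] = √[964.8 × 1211.72] = 1081.2342
r = 1017.24 / 1081.2342 ≈ 0.941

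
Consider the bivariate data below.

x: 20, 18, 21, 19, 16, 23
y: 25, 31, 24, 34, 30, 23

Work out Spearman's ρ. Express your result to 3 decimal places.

-0.771

Rank x: 4, 2, 5, 3, 1, 6
Rank y: 3, 5, 2, 6, 4, 1
d = rank(x) − rank(y): 1, -3, 3, -3, -3, 5; Σd² = 62
ρ = 1 − 6Σd² / [n(n²−1)] = 1 − 6×62 / (6×35) = 1 − 372/210 ≈ -0.771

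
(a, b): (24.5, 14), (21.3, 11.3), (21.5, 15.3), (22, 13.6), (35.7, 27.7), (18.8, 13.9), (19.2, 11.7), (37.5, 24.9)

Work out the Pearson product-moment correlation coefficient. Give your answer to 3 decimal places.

n = 8, Σa = 200.5, Σb = 132.4, Σa² = 5403.01, Σb² = 2460.14, Σab = 3620.44
nΣab − ΣaΣb = 28963.52 − 26546.2 = 2417.32
nΣa² − (Σa)² = 43224.08 − 40200.25 = 3023.83; nΣb² − (Σb)² = 19681.12 − 17529.76 = 2151.36
r = 2417.32 / √(3023.83 × 2151.36) = 2417.32 / 2550.5582 ≈ 0.948

0.948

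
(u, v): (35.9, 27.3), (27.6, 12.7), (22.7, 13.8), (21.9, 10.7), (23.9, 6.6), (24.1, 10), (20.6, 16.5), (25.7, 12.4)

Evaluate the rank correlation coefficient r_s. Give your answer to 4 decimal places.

Rank u: 8, 7, 3, 2, 4, 5, 1, 6
Rank v: 8, 5, 6, 3, 1, 2, 7, 4
d = rank(u) − rank(v): 0, 2, -3, -1, 3, 3, -6, 2; Σd² = 72
ρ = 1 − 6Σd² / [n(n²−1)] = 1 − 6×72 / (8×63) = 1 − 432/504 ≈ 0.1429

0.1429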